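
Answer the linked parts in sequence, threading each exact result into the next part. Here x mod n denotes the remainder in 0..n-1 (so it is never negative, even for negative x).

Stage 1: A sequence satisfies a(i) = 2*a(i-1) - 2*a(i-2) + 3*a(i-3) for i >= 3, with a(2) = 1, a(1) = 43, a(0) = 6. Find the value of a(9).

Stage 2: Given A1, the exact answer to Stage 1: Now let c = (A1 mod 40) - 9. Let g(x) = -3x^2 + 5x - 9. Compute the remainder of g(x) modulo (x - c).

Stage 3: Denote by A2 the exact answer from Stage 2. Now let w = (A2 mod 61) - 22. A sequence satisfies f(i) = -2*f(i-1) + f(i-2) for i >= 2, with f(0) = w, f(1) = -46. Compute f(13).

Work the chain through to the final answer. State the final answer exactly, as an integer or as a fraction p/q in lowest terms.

-1372886

Stage 1: a(3) = 2*(1) - 2*(43) + 3*(6) = -66; iterating: a(3)=-66, a(4)=-5, a(5)=125, a(6)=62, a(7)=-141, a(8)=-31, a(9)=406; answer 406
Stage 2: A1 = 406; c = -3; remainder = value at the root: -3*(-3)^2 + 5*(-3)^1 - 9 = (-27) + (-15) + (-9) = -51; answer -51
Stage 3: A2 = -51; w = -12; f(2) = -2*(-46) + 1*(-12) = 80; iterating: f(2)=80, f(3)=-206, f(4)=492, f(5)=-1190, f(6)=2872, f(7)=-6934, f(8)=16740, f(9)=-40414, f(10)=97568, f(11)=-235550, f(12)=568668, f(13)=-1372886; answer -1372886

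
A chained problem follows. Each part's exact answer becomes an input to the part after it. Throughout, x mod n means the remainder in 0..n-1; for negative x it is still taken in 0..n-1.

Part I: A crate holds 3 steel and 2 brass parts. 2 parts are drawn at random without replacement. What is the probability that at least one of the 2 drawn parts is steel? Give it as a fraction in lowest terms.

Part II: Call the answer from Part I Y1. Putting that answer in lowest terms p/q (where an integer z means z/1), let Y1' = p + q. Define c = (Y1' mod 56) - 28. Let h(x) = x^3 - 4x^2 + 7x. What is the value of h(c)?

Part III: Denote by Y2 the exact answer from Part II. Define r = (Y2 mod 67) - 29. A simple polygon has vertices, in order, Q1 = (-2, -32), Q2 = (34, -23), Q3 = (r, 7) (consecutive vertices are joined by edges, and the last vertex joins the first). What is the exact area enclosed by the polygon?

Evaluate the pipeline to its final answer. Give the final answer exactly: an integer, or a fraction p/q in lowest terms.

Part I: total draws C(5,2) = 10; complement C(2,2) = 1; favorable 10 - 1 = 9; P = 9/10; answer 9/10
Part II: Y1 = 9/10; threaded value p + q = 19; c = -9; 1*(-9)^3 - 4*(-9)^2 + 7*(-9)^1 = (-729) + (-324) + (-63) = -1116; answer -1116
Part III: Y2 = -1116; r = -6; cross terms: (-2*-23 - 34*-32)=1134, (34*7 - -6*-23)=100, (-6*-32 - -2*7)=206; twice the area = |1440| = 1440; area = 720; answer 720

720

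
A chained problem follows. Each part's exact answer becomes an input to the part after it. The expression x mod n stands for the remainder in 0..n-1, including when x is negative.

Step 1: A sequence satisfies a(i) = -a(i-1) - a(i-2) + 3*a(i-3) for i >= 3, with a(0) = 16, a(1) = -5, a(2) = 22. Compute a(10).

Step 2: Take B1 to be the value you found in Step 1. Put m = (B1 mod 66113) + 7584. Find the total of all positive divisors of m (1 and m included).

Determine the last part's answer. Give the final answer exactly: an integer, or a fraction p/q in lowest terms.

Step 1: a(3) = -1*(22) - 1*(-5) + 3*(16) = 31; iterating: a(3)=31, a(4)=-68, a(5)=103, a(6)=58, a(7)=-365, a(8)=616, a(9)=-77, a(10)=-1634; answer -1634
Step 2: B1 = -1634; m = 72063; 72063 = 3^3 * 17 * 157; sigma = (1 + 3 + 9 + 27) * (1 + 17) * (1 + 157) = 40 * 18 * 158 = 113760; answer 113760

113760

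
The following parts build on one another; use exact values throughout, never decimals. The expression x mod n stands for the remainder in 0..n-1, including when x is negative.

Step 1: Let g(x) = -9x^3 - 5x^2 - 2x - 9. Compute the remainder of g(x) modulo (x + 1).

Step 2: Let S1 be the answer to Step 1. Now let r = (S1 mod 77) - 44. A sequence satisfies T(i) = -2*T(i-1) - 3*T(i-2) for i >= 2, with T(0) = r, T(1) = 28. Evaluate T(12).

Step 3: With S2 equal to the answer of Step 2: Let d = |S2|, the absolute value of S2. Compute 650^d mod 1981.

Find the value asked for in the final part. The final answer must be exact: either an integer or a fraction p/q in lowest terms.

1702

Step 1: remainder = value at the root: -9*(-1)^3 - 5*(-1)^2 - 2*(-1)^1 - 9 = (9) + (-5) + (2) + (-9) = -3; answer -3
Step 2: S1 = -3; r = 30; T(2) = -2*(28) - 3*(30) = -146; iterating: T(2)=-146, T(3)=208, T(4)=22, T(5)=-668, T(6)=1270, T(7)=-536, T(8)=-2738, T(9)=7084, T(10)=-5954, T(11)=-9344, T(12)=36550; answer 36550
Step 3: S2 = 36550; d = 36550; squarings mod 1981: 650^1=650, 650^2=547, 650^4=78, 650^8=141, 650^16=71, 650^32=1079, 650^64=1394, 650^128=1856, 650^256=1758, 650^512=204, 650^1024=15, 650^2048=225, 650^4096=1100, 650^8192=1590, 650^16384=344, 650^32768=1457; 650^36550 = 650^2 * 650^4 * 650^64 * 650^128 * 650^512 * 650^1024 * 650^2048 * 650^32768 = 1702 (mod 1981); answer 1702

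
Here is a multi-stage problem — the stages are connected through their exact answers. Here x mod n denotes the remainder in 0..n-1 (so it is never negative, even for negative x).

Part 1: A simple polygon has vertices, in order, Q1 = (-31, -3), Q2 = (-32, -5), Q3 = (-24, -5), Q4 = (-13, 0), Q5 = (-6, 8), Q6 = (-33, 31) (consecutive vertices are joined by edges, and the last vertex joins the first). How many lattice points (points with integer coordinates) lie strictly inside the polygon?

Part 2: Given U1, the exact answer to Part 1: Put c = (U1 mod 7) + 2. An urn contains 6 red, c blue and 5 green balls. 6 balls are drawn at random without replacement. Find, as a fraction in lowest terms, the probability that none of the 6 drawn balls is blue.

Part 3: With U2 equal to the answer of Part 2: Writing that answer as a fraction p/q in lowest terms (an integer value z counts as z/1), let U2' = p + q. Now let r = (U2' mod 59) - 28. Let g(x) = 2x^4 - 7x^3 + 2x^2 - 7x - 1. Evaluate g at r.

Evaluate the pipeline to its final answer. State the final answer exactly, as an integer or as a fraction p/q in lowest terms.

926369

Part 1: cross terms: (-31*-5 - -32*-3)=59, (-32*-5 - -24*-5)=40, (-24*0 - -13*-5)=-65, (-13*8 - -6*0)=-104, (-6*31 - -33*8)=78, (-33*-3 - -31*31)=1060; twice the area = |1068| = 1068; area = 534; boundary points = 1 + 8 + 1 + 1 + 1 + 2 = 14; strictly interior points = area - boundary/2 + 1 = 528; answer 528
Part 2: U1 = 528; c = 5; total draws C(16,6) = 8008; favorable C(11,6) = 462; P = 3/52; answer 3/52
Part 3: U2 = 3/52; threaded value p + q = 55; r = 27; 2*(27)^4 - 7*(27)^3 + 2*(27)^2 - 7*(27)^1 - 1 = (1062882) + (-137781) + (1458) + (-189) + (-1) = 926369; answer 926369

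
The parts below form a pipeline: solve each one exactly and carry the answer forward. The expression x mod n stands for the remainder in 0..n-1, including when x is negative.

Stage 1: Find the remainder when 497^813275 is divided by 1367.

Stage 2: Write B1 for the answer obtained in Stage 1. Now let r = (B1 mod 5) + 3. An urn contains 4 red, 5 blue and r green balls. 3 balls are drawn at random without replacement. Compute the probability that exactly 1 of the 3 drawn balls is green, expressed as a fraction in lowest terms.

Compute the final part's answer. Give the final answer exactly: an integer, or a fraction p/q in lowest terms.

27/55

Stage 1: squarings mod 1367: 497^1=497, 497^2=949, 497^4=1115, 497^8=622, 497^16=23, 497^32=529, 497^64=973, 497^128=765, 497^256=149, 497^512=329, 497^1024=248, 497^2048=1356, 497^4096=121, 497^8192=971, 497^16384=978, 497^32768=951, 497^65536=814, 497^131072=968, 497^262144=629, 497^524288=578; 497^813275 = 497^1 * 497^2 * 497^8 * 497^16 * 497^64 * 497^128 * 497^2048 * 497^8192 * 497^16384 * 497^262144 * 497^524288 = 1320 (mod 1367); answer 1320
Stage 2: B1 = 1320; r = 3; total draws C(12,3) = 220; favorable C(3,1)*C(9,2) = 108; P = 27/55; answer 27/55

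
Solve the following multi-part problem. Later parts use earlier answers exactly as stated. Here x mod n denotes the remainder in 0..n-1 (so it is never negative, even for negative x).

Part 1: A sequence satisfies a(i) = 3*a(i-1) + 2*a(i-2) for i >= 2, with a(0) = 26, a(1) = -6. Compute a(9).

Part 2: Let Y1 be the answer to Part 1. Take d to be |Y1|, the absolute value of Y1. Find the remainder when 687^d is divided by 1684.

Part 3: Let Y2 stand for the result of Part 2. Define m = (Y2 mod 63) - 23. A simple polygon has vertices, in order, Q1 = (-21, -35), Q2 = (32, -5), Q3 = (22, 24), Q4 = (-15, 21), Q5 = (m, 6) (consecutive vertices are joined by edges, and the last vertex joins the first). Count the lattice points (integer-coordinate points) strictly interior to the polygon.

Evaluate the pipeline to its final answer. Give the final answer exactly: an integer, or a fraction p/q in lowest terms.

Part 1: a(2) = 3*(-6) + 2*(26) = 34; iterating: a(2)=34, a(3)=90, a(4)=338, a(5)=1194, a(6)=4258, a(7)=15162, a(8)=54002, a(9)=192330; answer 192330
Part 2: Y1 = 192330; d = 192330; squarings mod 1684: 687^1=687, 687^2=449, 687^4=1205, 687^8=417, 687^16=437, 687^32=677, 687^64=281, 687^128=1497, 687^256=1289, 687^512=1097, 687^1024=1033, 687^2048=1117, 687^4096=1529, 687^8192=449, 687^16384=1205, 687^32768=417, 687^65536=437, 687^131072=677; 687^192330 = 687^2 * 687^8 * 687^64 * 687^256 * 687^512 * 687^1024 * 687^2048 * 687^8192 * 687^16384 * 687^32768 * 687^131072 = 33 (mod 1684); answer 33
Part 3: Y2 = 33; m = 10; cross terms: (-21*-5 - 32*-35)=1225, (32*24 - 22*-5)=878, (22*21 - -15*24)=822, (-15*6 - 10*21)=-300, (10*-35 - -21*6)=-224; twice the area = |2401| = 2401; area = 2401/2; boundary points = 1 + 1 + 1 + 5 + 1 = 9; strictly interior points = area - boundary/2 + 1 = 1197; answer 1197

1197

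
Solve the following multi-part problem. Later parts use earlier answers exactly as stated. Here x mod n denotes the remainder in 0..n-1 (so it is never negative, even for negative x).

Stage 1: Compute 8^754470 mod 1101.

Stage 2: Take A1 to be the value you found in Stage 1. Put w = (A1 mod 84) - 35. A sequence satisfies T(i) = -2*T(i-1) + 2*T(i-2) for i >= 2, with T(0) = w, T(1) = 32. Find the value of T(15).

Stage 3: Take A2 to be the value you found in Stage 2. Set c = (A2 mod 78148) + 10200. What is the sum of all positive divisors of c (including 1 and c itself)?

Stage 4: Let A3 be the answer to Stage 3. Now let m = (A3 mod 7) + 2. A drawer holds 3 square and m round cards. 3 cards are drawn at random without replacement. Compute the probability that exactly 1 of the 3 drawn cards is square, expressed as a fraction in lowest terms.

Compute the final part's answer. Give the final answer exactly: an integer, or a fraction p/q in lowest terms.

Stage 1: squarings mod 1101: 8^1=8, 8^2=64, 8^4=793, 8^8=178, 8^16=856, 8^32=571, 8^64=145, 8^128=106, 8^256=226, 8^512=430, 8^1024=1033, 8^2048=220, 8^4096=1057, 8^8192=835, 8^16384=292, 8^32768=487, 8^65536=454, 8^131072=229, 8^262144=694, 8^524288=499; 8^754470 = 8^2 * 8^4 * 8^32 * 8^256 * 8^512 * 8^32768 * 8^65536 * 8^131072 * 8^524288 = 454 (mod 1101); answer 454
Stage 2: A1 = 454; w = -1; T(2) = -2*(32) + 2*(-1) = -66; iterating: T(2)=-66, T(3)=196, T(4)=-524, T(5)=1440, T(6)=-3928, T(7)=10736, T(8)=-29328, T(9)=80128, T(10)=-218912, T(11)=598080, T(12)=-1633984, T(13)=4464128, T(14)=-12196224, T(15)=33320704; answer 33320704
Stage 3: A2 = 33320704; c = 39856; 39856 = 2^4 * 47 * 53; sigma = (1 + 2 + 4 + 8 + 16) * (1 + 47) * (1 + 53) = 31 * 48 * 54 = 80352; answer 80352
Stage 4: A3 = 80352; m = 8; total draws C(11,3) = 165; favorable C(3,1)*C(8,2) = 84; P = 28/55; answer 28/55

28/55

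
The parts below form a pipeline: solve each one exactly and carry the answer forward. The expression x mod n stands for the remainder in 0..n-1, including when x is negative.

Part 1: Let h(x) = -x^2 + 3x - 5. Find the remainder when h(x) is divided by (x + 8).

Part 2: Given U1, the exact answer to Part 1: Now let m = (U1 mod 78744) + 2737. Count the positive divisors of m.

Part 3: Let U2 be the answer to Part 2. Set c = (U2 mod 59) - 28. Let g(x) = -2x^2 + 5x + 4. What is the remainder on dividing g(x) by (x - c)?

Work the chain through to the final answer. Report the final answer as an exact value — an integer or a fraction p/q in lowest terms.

Part 1: remainder = value at the root: -1*(-8)^2 + 3*(-8)^1 - 5 = (-64) + (-24) + (-5) = -93; answer -93
Part 2: U1 = -93; m = 81388; 81388 = 2^2 * 20347; number of divisors = (2+1) * (1+1) = 6; answer 6
Part 3: U2 = 6; c = -22; remainder = value at the root: -2*(-22)^2 + 5*(-22)^1 + 4 = (-968) + (-110) + (4) = -1074; answer -1074

-1074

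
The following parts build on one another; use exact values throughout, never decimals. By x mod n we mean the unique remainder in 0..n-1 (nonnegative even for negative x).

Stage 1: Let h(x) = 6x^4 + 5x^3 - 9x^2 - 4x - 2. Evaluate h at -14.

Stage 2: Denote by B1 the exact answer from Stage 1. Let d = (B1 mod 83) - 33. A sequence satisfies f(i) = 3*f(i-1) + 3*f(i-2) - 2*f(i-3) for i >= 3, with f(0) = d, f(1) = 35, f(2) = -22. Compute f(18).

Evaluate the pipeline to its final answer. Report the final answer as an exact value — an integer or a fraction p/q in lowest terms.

Stage 1: 6*(-14)^4 + 5*(-14)^3 - 9*(-14)^2 - 4*(-14)^1 - 2 = (230496) + (-13720) + (-1764) + (56) + (-2) = 215066; answer 215066
Stage 2: B1 = 215066; d = -20; f(3) = 3*(-22) + 3*(35) - 2*(-20) = 79; iterating: f(3)=79, f(4)=101, f(5)=584, f(6)=1897, f(7)=7241, f(8)=26246, f(9)=96667, f(10)=354257, f(11)=1300280, f(12)=4770277, f(13)=17503157, f(14)=64219742, f(15)=235628143, f(16)=864537341, f(17)=3172056968, f(18)=11638526641; answer 11638526641

11638526641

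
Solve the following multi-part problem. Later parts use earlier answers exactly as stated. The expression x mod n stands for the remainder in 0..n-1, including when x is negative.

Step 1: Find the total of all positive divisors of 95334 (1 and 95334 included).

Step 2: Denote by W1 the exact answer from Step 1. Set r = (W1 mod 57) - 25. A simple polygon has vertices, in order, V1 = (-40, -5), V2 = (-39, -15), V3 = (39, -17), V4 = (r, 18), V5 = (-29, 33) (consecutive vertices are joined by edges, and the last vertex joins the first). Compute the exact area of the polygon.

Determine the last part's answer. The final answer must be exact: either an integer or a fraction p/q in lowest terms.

Step 1: 95334 = 2 * 3 * 15889; sigma = (1 + 2) * (1 + 3) * (1 + 15889) = 3 * 4 * 15890 = 190680; answer 190680
Step 2: W1 = 190680; r = -10; cross terms: (-40*-15 - -39*-5)=405, (-39*-17 - 39*-15)=1248, (39*18 - -10*-17)=532, (-10*33 - -29*18)=192, (-29*-5 - -40*33)=1465; twice the area = |3842| = 3842; area = 1921; answer 1921

1921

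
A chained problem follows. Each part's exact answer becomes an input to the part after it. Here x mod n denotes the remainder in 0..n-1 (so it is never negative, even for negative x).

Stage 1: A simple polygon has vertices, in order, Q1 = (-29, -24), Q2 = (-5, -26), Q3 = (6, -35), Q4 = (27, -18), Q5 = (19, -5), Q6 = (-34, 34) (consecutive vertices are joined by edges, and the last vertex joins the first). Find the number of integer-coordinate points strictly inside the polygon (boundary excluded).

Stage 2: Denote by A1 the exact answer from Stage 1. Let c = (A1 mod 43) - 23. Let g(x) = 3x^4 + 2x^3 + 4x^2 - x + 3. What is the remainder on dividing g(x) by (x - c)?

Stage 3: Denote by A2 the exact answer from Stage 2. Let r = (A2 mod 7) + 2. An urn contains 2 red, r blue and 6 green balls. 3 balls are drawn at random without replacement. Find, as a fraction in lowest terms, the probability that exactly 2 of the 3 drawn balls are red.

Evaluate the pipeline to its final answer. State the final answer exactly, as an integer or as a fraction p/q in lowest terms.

Stage 1: cross terms: (-29*-26 - -5*-24)=634, (-5*-35 - 6*-26)=331, (6*-18 - 27*-35)=837, (27*-5 - 19*-18)=207, (19*34 - -34*-5)=476, (-34*-24 - -29*34)=1802; twice the area = |4287| = 4287; area = 4287/2; boundary points = 2 + 1 + 1 + 1 + 1 + 1 = 7; strictly interior points = area - boundary/2 + 1 = 2141; answer 2141
Stage 2: A1 = 2141; c = 11; remainder = value at the root: 3*(11)^4 + 2*(11)^3 + 4*(11)^2 - 1*(11)^1 + 3 = (43923) + (2662) + (484) + (-11) + (3) = 47061; answer 47061
Stage 3: A2 = 47061; r = 2; total draws C(10,3) = 120; favorable C(2,2)*C(8,1) = 8; P = 1/15; answer 1/15

1/15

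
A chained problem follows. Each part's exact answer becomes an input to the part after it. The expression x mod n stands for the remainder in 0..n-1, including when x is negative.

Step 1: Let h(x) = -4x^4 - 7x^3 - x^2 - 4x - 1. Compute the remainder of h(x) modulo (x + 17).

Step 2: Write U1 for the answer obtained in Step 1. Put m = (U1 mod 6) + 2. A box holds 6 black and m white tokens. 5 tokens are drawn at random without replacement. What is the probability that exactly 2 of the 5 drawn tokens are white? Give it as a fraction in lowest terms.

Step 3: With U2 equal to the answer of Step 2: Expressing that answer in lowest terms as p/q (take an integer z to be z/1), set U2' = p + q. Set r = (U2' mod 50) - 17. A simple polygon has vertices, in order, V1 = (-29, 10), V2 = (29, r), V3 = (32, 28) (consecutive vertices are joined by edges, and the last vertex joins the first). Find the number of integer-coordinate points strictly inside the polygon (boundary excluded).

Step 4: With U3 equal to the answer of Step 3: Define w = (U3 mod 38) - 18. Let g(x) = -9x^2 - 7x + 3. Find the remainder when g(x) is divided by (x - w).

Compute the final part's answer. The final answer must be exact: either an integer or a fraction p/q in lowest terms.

Step 1: remainder = value at the root: -4*(-17)^4 - 7*(-17)^3 - 1*(-17)^2 - 4*(-17)^1 - 1 = (-334084) + (34391) + (-289) + (68) + (-1) = -299915; answer -299915
Step 2: U1 = -299915; m = 3; total draws C(9,5) = 126; favorable C(3,2)*C(6,3) = 60; P = 10/21; answer 10/21
Step 3: U2 = 10/21; threaded value p + q = 31; r = 14; cross terms: (-29*14 - 29*10)=-696, (29*28 - 32*14)=364, (32*10 - -29*28)=1132; twice the area = |800| = 800; area = 400; boundary points = 2 + 1 + 1 = 4; strictly interior points = area - boundary/2 + 1 = 399; answer 399
Step 4: U3 = 399; w = 1; remainder = value at the root: -9*(1)^2 - 7*(1)^1 + 3 = (-9) + (-7) + (3) = -13; answer -13

-13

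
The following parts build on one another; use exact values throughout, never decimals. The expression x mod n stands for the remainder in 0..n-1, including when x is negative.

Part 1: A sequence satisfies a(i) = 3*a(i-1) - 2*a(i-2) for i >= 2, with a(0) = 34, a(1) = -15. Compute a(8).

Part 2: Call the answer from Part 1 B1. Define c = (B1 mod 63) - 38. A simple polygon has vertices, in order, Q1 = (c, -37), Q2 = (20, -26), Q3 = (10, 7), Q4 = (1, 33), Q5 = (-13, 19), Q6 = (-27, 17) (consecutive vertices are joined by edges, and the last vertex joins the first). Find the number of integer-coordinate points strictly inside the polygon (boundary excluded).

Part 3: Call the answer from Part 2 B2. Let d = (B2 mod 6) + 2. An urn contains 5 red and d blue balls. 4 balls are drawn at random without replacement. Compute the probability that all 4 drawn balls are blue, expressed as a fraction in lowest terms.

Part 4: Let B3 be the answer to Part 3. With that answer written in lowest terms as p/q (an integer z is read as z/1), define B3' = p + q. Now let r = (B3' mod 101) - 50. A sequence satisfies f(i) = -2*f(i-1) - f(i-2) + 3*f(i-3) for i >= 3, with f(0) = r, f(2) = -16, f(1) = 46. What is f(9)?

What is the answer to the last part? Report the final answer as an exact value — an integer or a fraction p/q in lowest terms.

Part 1: a(2) = 3*(-15) - 2*(34) = -113; iterating: a(2)=-113, a(3)=-309, a(4)=-701, a(5)=-1485, a(6)=-3053, a(7)=-6189, a(8)=-12461; answer -12461
Part 2: B1 = -12461; c = -25; cross terms: (-25*-26 - 20*-37)=1390, (20*7 - 10*-26)=400, (10*33 - 1*7)=323, (1*19 - -13*33)=448, (-13*17 - -27*19)=292, (-27*-37 - -25*17)=1424; twice the area = |4277| = 4277; area = 4277/2; boundary points = 1 + 1 + 1 + 14 + 2 + 2 = 21; strictly interior points = area - boundary/2 + 1 = 2129; answer 2129
Part 3: B2 = 2129; d = 7; total draws C(12,4) = 495; favorable C(7,4) = 35; P = 7/99; answer 7/99
Part 4: B3 = 7/99; threaded value p + q = 106; r = -45; f(3) = -2*(-16) - 1*(46) + 3*(-45) = -149; iterating: f(3)=-149, f(4)=452, f(5)=-803, f(6)=707, f(7)=745, f(8)=-4606, f(9)=10588; answer 10588

10588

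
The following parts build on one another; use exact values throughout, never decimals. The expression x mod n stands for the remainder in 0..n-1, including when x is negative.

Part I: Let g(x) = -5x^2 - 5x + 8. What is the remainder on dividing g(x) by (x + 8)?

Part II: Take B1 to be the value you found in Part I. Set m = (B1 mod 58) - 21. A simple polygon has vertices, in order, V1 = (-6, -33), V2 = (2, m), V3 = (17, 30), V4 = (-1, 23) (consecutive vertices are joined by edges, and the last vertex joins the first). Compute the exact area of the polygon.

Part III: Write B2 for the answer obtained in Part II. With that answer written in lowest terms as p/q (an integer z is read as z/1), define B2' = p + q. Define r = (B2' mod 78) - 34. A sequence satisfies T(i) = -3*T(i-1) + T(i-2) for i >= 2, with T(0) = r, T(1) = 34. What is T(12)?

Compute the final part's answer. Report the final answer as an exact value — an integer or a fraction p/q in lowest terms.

-19424545

Part I: remainder = value at the root: -5*(-8)^2 - 5*(-8)^1 + 8 = (-320) + (40) + (8) = -272; answer -272
Part II: B1 = -272; m = -3; cross terms: (-6*-3 - 2*-33)=84, (2*30 - 17*-3)=111, (17*23 - -1*30)=421, (-1*-33 - -6*23)=171; twice the area = |787| = 787; area = 787/2; answer 787/2
Part III: B2 = 787/2; threaded value p + q = 789; r = -25; T(2) = -3*(34) + 1*(-25) = -127; iterating: T(2)=-127, T(3)=415, T(4)=-1372, T(5)=4531, T(6)=-14965, T(7)=49426, T(8)=-163243, T(9)=539155, T(10)=-1780708, T(11)=5881279, T(12)=-19424545; answer -19424545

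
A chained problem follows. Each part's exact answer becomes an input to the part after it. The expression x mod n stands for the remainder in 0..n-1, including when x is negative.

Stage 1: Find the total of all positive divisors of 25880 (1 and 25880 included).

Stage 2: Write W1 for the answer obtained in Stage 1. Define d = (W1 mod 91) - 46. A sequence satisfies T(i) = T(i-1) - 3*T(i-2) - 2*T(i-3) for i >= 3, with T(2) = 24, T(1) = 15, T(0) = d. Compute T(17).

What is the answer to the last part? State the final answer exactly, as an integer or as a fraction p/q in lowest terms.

1275900

Stage 1: 25880 = 2^3 * 5 * 647; sigma = (1 + 2 + 4 + 8) * (1 + 5) * (1 + 647) = 15 * 6 * 648 = 58320; answer 58320
Stage 2: W1 = 58320; d = 34; T(3) = 1*(24) - 3*(15) - 2*(34) = -89; iterating: T(3)=-89, T(4)=-191, T(5)=28, T(6)=779, T(7)=1077, T(8)=-1316, T(9)=-6105, T(10)=-4311, T(11)=16636, T(12)=41779, T(13)=493, T(14)=-158116, T(15)=-243153, T(16)=230209, T(17)=1275900; answer 1275900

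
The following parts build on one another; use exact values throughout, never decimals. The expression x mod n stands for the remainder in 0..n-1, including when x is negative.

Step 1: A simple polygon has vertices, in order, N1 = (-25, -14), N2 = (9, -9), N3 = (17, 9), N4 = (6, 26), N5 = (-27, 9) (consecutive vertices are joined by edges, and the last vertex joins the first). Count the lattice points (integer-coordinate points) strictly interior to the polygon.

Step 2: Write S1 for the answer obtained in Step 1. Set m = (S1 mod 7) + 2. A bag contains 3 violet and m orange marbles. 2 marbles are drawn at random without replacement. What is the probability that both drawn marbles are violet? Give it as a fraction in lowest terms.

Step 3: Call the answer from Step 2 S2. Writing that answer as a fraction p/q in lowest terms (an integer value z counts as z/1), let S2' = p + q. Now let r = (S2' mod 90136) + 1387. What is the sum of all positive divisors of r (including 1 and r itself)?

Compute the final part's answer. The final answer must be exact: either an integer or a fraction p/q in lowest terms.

2496

Step 1: cross terms: (-25*-9 - 9*-14)=351, (9*9 - 17*-9)=234, (17*26 - 6*9)=388, (6*9 - -27*26)=756, (-27*-14 - -25*9)=603; twice the area = |2332| = 2332; area = 1166; boundary points = 1 + 2 + 1 + 1 + 1 = 6; strictly interior points = area - boundary/2 + 1 = 1164; answer 1164
Step 2: S1 = 1164; m = 4; total draws C(7,2) = 21; favorable C(3,2) = 3; P = 1/7; answer 1/7
Step 3: S2 = 1/7; threaded value p + q = 8; r = 1395; 1395 = 3^2 * 5 * 31; sigma = (1 + 3 + 9) * (1 + 5) * (1 + 31) = 13 * 6 * 32 = 2496; answer 2496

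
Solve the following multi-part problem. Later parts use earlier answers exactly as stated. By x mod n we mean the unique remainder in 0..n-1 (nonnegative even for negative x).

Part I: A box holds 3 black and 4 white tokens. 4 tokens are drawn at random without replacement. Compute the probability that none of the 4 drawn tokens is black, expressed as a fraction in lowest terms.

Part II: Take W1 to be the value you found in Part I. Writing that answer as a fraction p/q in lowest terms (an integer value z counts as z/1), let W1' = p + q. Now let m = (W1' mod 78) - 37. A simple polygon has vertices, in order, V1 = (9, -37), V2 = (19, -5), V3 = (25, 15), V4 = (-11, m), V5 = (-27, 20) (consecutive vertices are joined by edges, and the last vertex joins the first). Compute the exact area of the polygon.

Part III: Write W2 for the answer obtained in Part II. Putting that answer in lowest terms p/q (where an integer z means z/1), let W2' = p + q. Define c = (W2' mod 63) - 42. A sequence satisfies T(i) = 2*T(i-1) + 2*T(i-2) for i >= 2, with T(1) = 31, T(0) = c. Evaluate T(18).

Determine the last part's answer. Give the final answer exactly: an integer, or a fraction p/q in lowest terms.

Part I: total draws C(7,4) = 35; favorable C(4,4) = 1; P = 1/35; answer 1/35
Part II: W1 = 1/35; threaded value p + q = 36; m = -1; cross terms: (9*-5 - 19*-37)=658, (19*15 - 25*-5)=410, (25*-1 - -11*15)=140, (-11*20 - -27*-1)=-247, (-27*-37 - 9*20)=819; twice the area = |1780| = 1780; area = 890; answer 890
Part III: W2 = 890; threaded value p + q = 891; c = -33; T(2) = 2*(31) + 2*(-33) = -4; iterating: T(2)=-4, T(3)=54, T(4)=100, T(5)=308, T(6)=816, T(7)=2248, T(8)=6128, T(9)=16752, T(10)=45760, T(11)=125024, T(12)=341568, T(13)=933184, T(14)=2549504, T(15)=6965376, T(16)=19029760, T(17)=51990272, T(18)=142040064; answer 142040064

142040064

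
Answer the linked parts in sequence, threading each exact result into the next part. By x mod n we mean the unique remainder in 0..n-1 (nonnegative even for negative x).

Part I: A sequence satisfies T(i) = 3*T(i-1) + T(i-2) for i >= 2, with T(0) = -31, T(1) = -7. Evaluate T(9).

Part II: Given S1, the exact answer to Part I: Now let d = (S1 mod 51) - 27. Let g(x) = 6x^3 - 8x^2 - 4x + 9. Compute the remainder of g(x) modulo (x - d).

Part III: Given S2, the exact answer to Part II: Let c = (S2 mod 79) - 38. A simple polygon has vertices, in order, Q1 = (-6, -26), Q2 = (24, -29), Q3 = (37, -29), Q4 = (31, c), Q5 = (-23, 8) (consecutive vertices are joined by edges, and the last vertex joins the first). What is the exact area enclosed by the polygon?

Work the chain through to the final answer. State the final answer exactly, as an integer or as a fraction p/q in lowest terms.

2624

Part I: T(2) = 3*(-7) + 1*(-31) = -52; iterating: T(2)=-52, T(3)=-163, T(4)=-541, T(5)=-1786, T(6)=-5899, T(7)=-19483, T(8)=-64348, T(9)=-212527; answer -212527
Part II: S1 = -212527; d = 14; remainder = value at the root: 6*(14)^3 - 8*(14)^2 - 4*(14)^1 + 9 = (16464) + (-1568) + (-56) + (9) = 14849; answer 14849
Part III: S2 = 14849; c = 38; cross terms: (-6*-29 - 24*-26)=798, (24*-29 - 37*-29)=377, (37*38 - 31*-29)=2305, (31*8 - -23*38)=1122, (-23*-26 - -6*8)=646; twice the area = |5248| = 5248; area = 2624; answer 2624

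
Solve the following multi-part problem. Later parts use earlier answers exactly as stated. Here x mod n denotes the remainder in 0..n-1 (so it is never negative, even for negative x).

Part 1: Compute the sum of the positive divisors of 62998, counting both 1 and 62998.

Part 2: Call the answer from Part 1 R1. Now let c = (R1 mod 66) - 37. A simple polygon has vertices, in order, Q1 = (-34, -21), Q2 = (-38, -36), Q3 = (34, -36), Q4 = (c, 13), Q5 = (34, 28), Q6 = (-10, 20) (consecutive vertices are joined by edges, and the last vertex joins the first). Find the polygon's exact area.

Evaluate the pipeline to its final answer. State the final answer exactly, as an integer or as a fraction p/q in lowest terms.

2402

Part 1: 62998 = 2 * 13 * 2423; sigma = (1 + 2) * (1 + 13) * (1 + 2423) = 3 * 14 * 2424 = 101808; answer 101808
Part 2: R1 = 101808; c = -1; cross terms: (-34*-36 - -38*-21)=426, (-38*-36 - 34*-36)=2592, (34*13 - -1*-36)=406, (-1*28 - 34*13)=-470, (34*20 - -10*28)=960, (-10*-21 - -34*20)=890; twice the area = |4804| = 4804; area = 2402; answer 2402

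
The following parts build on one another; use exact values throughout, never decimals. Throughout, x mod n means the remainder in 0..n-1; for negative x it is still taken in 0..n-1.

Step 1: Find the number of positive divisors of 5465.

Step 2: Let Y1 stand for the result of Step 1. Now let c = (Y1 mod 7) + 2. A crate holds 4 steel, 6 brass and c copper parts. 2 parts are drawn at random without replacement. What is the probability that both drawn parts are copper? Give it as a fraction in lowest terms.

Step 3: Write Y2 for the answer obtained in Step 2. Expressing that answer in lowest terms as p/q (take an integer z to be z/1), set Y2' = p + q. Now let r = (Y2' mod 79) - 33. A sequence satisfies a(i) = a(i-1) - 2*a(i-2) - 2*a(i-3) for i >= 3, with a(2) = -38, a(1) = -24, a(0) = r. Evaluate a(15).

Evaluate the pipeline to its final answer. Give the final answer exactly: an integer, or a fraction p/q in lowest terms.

Step 1: 5465 = 5 * 1093; number of divisors = (1+1) * (1+1) = 4; answer 4
Step 2: Y1 = 4; c = 6; total draws C(16,2) = 120; favorable C(6,2) = 15; P = 1/8; answer 1/8
Step 3: Y2 = 1/8; threaded value p + q = 9; r = -24; a(3) = 1*(-38) - 2*(-24) - 2*(-24) = 58; iterating: a(3)=58, a(4)=182, a(5)=142, a(6)=-338, a(7)=-986, a(8)=-594, a(9)=2054, a(10)=5214, a(11)=2294, a(12)=-12242, a(13)=-27258, a(14)=-7362, a(15)=71638; answer 71638

71638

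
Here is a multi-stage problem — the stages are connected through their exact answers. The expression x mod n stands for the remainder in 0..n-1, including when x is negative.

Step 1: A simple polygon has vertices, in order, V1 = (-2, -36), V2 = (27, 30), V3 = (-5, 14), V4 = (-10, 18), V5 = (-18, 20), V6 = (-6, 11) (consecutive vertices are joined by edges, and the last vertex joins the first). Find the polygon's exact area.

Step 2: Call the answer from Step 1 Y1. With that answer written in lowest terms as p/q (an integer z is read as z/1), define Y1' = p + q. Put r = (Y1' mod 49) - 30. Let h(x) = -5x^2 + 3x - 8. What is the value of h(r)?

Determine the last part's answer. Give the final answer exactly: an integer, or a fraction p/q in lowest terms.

-2960

Step 1: cross terms: (-2*30 - 27*-36)=912, (27*14 - -5*30)=528, (-5*18 - -10*14)=50, (-10*20 - -18*18)=124, (-18*11 - -6*20)=-78, (-6*-36 - -2*11)=238; twice the area = |1774| = 1774; area = 887; answer 887
Step 2: Y1 = 887; threaded value p + q = 888; r = -24; -5*(-24)^2 + 3*(-24)^1 - 8 = (-2880) + (-72) + (-8) = -2960; answer -2960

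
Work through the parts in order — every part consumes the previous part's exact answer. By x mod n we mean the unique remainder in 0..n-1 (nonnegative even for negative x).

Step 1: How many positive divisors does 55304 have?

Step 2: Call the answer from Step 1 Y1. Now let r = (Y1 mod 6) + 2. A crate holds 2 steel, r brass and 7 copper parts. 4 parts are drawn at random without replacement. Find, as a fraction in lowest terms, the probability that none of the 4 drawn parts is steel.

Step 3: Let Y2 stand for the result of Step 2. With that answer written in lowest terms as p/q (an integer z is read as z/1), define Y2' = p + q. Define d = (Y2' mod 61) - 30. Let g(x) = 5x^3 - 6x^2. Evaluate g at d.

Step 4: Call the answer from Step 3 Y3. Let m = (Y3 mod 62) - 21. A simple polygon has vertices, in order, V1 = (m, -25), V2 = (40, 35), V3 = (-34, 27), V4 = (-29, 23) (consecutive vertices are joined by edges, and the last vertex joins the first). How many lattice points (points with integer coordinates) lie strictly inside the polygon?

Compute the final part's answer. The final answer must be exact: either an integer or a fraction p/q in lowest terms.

1948

Step 1: 55304 = 2^3 * 31 * 223; number of divisors = (3+1) * (1+1) * (1+1) = 16; answer 16
Step 2: Y1 = 16; r = 6; total draws C(15,4) = 1365; favorable C(13,4) = 715; P = 11/21; answer 11/21
Step 3: Y2 = 11/21; threaded value p + q = 32; d = 2; 5*(2)^3 - 6*(2)^2 = (40) + (-24) = 16; answer 16
Step 4: Y3 = 16; m = -5; cross terms: (-5*35 - 40*-25)=825, (40*27 - -34*35)=2270, (-34*23 - -29*27)=1, (-29*-25 - -5*23)=840; twice the area = |3936| = 3936; area = 1968; boundary points = 15 + 2 + 1 + 24 = 42; strictly interior points = area - boundary/2 + 1 = 1948; answer 1948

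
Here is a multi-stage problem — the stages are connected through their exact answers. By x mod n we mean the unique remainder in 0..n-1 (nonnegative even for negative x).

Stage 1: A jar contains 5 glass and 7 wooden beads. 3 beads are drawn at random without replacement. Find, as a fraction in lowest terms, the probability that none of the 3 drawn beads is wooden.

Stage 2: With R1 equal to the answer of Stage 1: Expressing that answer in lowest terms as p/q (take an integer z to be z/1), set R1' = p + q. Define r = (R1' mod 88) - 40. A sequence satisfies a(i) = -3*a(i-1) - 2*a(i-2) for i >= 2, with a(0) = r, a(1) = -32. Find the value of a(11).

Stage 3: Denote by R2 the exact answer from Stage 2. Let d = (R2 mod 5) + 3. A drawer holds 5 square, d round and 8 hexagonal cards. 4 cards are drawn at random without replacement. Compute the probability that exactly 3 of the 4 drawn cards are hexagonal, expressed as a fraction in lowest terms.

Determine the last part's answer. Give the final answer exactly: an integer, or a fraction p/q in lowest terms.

224/1615

Stage 1: total draws C(12,3) = 220; favorable C(5,3) = 10; P = 1/22; answer 1/22
Stage 2: R1 = 1/22; threaded value p + q = 23; r = -17; a(2) = -3*(-32) - 2*(-17) = 130; iterating: a(2)=130, a(3)=-326, a(4)=718, a(5)=-1502, a(6)=3070, a(7)=-6206, a(8)=12478, a(9)=-25022, a(10)=50110, a(11)=-100286; answer -100286
Stage 3: R2 = -100286; d = 7; total draws C(20,4) = 4845; favorable C(8,3)*C(12,1) = 672; P = 224/1615; answer 224/1615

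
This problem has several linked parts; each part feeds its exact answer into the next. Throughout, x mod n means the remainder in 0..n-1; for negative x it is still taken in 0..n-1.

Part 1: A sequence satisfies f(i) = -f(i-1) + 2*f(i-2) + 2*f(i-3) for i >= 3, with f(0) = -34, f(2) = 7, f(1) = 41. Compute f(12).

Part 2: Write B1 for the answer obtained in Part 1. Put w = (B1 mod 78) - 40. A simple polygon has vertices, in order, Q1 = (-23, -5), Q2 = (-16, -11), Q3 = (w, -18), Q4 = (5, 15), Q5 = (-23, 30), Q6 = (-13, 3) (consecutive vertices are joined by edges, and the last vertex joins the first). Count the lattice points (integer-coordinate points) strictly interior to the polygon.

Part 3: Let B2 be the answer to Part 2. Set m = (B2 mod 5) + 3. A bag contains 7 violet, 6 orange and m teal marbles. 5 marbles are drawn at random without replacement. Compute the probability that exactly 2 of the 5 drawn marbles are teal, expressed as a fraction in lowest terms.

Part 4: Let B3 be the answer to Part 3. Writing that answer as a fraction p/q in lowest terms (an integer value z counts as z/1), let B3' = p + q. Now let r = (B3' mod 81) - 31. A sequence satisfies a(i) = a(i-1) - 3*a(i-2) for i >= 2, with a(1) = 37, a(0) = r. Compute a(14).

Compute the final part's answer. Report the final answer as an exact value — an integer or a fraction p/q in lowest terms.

-56096

Part 1: f(3) = -1*(7) + 2*(41) + 2*(-34) = 7; iterating: f(3)=7, f(4)=89, f(5)=-61, f(6)=253, f(7)=-197, f(8)=581, f(9)=-469, f(10)=1237, f(11)=-1013, f(12)=2549; answer 2549
Part 2: B1 = 2549; w = 13; cross terms: (-23*-11 - -16*-5)=173, (-16*-18 - 13*-11)=431, (13*15 - 5*-18)=285, (5*30 - -23*15)=495, (-23*3 - -13*30)=321, (-13*-5 - -23*3)=134; twice the area = |1839| = 1839; area = 1839/2; boundary points = 1 + 1 + 1 + 1 + 1 + 2 = 7; strictly interior points = area - boundary/2 + 1 = 917; answer 917
Part 3: B2 = 917; m = 5; total draws C(18,5) = 8568; favorable C(5,2)*C(13,3) = 2860; P = 715/2142; answer 715/2142
Part 4: B3 = 715/2142; threaded value p + q = 2857; r = -9; a(2) = 1*(37) - 3*(-9) = 64; iterating: a(2)=64, a(3)=-47, a(4)=-239, a(5)=-98, a(6)=619, a(7)=913, a(8)=-944, a(9)=-3683, a(10)=-851, a(11)=10198, a(12)=12751, a(13)=-17843, a(14)=-56096; answer -56096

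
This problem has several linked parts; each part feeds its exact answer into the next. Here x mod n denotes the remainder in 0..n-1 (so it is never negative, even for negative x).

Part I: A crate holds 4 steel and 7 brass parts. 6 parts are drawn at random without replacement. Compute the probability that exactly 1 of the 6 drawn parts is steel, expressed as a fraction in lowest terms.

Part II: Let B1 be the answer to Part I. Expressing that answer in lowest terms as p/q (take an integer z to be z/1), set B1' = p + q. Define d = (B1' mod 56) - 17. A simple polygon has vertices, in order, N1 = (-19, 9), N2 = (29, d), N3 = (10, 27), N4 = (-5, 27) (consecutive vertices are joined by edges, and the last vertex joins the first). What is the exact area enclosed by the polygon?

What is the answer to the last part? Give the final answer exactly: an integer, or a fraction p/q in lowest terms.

Part I: total draws C(11,6) = 462; favorable C(4,1)*C(7,5) = 84; P = 2/11; answer 2/11
Part II: B1 = 2/11; threaded value p + q = 13; d = -4; cross terms: (-19*-4 - 29*9)=-185, (29*27 - 10*-4)=823, (10*27 - -5*27)=405, (-5*9 - -19*27)=468; twice the area = |1511| = 1511; area = 1511/2; answer 1511/2

1511/2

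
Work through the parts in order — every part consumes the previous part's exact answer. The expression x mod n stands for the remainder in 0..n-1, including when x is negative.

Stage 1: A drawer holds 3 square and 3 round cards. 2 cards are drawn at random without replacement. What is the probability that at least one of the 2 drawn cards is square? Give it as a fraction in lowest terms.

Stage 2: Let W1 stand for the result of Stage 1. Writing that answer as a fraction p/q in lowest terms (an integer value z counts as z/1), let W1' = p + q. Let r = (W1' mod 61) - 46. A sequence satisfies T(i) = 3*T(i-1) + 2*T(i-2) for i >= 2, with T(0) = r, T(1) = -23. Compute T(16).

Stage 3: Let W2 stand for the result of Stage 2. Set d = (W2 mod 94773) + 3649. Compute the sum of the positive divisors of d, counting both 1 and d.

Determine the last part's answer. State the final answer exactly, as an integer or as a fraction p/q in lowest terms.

130560

Stage 1: total draws C(6,2) = 15; complement C(3,2) = 3; favorable 15 - 3 = 12; P = 4/5; answer 4/5
Stage 2: W1 = 4/5; threaded value p + q = 9; r = -37; T(2) = 3*(-23) + 2*(-37) = -143; iterating: T(2)=-143, T(3)=-475, T(4)=-1711, T(5)=-6083, T(6)=-21671, T(7)=-77179, T(8)=-274879, T(9)=-978995, T(10)=-3486743, T(11)=-12418219, T(12)=-44228143, T(13)=-157520867, T(14)=-561018887, T(15)=-1998098395, T(16)=-7116332959; answer -7116332959
Stage 3: W2 = -7116332959; d = 80487; 80487 = 3^3 * 11 * 271; sigma = (1 + 3 + 9 + 27) * (1 + 11) * (1 + 271) = 40 * 12 * 272 = 130560; answer 130560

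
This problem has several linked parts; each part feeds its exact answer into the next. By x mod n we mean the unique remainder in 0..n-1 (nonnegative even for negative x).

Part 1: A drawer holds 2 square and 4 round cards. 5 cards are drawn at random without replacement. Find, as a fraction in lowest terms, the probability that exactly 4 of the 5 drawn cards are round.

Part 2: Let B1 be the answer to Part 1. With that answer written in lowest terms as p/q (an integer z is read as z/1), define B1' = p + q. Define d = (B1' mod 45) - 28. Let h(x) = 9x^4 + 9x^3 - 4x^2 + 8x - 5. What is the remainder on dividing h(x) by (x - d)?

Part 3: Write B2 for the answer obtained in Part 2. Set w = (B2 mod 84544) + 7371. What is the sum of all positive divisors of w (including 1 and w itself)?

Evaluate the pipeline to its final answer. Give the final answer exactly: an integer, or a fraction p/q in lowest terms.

Part 1: total draws C(6,5) = 6; favorable C(4,4)*C(2,1) = 2; P = 1/3; answer 1/3
Part 2: B1 = 1/3; threaded value p + q = 4; d = -24; remainder = value at the root: 9*(-24)^4 + 9*(-24)^3 - 4*(-24)^2 + 8*(-24)^1 - 5 = (2985984) + (-124416) + (-2304) + (-192) + (-5) = 2859067; answer 2859067
Part 3: B2 = 2859067; w = 76486; 76486 = 2 * 167 * 229; sigma = (1 + 2) * (1 + 167) * (1 + 229) = 3 * 168 * 230 = 115920; answer 115920

115920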